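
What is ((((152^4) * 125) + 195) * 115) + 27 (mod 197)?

165

(152)^4 ≡ 70 (mod 197)
70 * 125 = 8750 ≡ 82 (mod 197)
82 + 195 = 277 ≡ 80 (mod 197)
80 * 115 = 9200 ≡ 138 (mod 197)
138 + 27 = 165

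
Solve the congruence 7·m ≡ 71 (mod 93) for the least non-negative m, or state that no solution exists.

50

gcd(7, 93) = 1, so a unique solution mod 93 exists.
7⁻¹ ≡ 40 (mod 93).
m ≡ 40·71 ≡ 50 (mod 93).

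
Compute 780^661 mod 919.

390

Compute successive squares:
661 in binary is 1010010101, i.e. 661 = 512 + 128 + 16 + 4 + 1.
780^1 ≡ 780 (mod 919)
780^2 ≡ 780^2 = 608400 ≡ 22 (mod 919)
780^4 ≡ 22^2 = 484 (mod 919)
780^8 ≡ 484^2 = 234256 ≡ 830 (mod 919)
780^16 ≡ 830^2 = 688900 ≡ 569 (mod 919)
780^32 ≡ 569^2 = 323761 ≡ 273 (mod 919)
780^64 ≡ 273^2 = 74529 ≡ 90 (mod 919)
780^128 ≡ 90^2 = 8100 ≡ 748 (mod 919)
780^256 ≡ 748^2 = 559504 ≡ 752 (mod 919)
780^512 ≡ 752^2 = 565504 ≡ 319 (mod 919)
780^661 = 780^512 · 780^128 · 780^16 · 780^4 · 780^1 ≡ 319 · 748 · 569 · 484 · 780 (mod 919).
Accumulate the product:
319 · 748 = 238612 ≡ 591
591 · 569 = 336279 ≡ 844
844 · 484 = 408496 ≡ 460
460 · 780 = 358800 ≡ 390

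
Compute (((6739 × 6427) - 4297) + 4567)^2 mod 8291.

5956

6739 × 6427 = 43311553 ≡ 7660 (mod 8291)
7660 - 4297 = 3363
3363 + 4567 = 7930
(7930)^2 ≡ 5956 (mod 8291)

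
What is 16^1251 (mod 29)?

23

16^1 ≡ 16 (mod 29)
16^2 ≡ 16^2 = 256 ≡ 24 (mod 29)
16^4 ≡ 24^2 = 576 ≡ 25 (mod 29)
16^8 ≡ 25^2 = 625 ≡ 16 (mod 29)
16^16 ≡ 16^2 = 256 ≡ 24 (mod 29)
16^32 ≡ 24^2 = 576 ≡ 25 (mod 29)
16^64 ≡ 25^2 = 625 ≡ 16 (mod 29)
16^128 ≡ 16^2 = 256 ≡ 24 (mod 29)
16^256 ≡ 24^2 = 576 ≡ 25 (mod 29)
16^512 ≡ 25^2 = 625 ≡ 16 (mod 29)
16^1024 ≡ 16^2 = 256 ≡ 24 (mod 29)
16^1251 = 16^1024 · 16^128 · 16^64 · 16^32 · 16^2 · 16^1 ≡ 24 · 24 · 16 · 25 · 24 · 16 (mod 29).
Accumulate the product:
24 · 24 = 576 ≡ 25
25 · 16 = 400 ≡ 23
23 · 25 = 575 ≡ 24
24 · 24 = 576 ≡ 25
25 · 16 = 400 ≡ 23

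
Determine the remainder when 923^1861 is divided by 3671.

Compute successive squares:
1861 in binary is 11101000101, i.e. 1861 = 1024 + 512 + 256 + 64 + 4 + 1.
923^1 ≡ 923 (mod 3671)
923^2 ≡ 923^2 = 851929 ≡ 257 (mod 3671)
923^4 ≡ 257^2 = 66049 ≡ 3642 (mod 3671)
923^8 ≡ 3642^2 = 13264164 ≡ 841 (mod 3671)
923^16 ≡ 841^2 = 707281 ≡ 2449 (mod 3671)
923^32 ≡ 2449^2 = 5997601 ≡ 2858 (mod 3671)
923^64 ≡ 2858^2 = 8168164 ≡ 189 (mod 3671)
923^128 ≡ 189^2 = 35721 ≡ 2682 (mod 3671)
923^256 ≡ 2682^2 = 7193124 ≡ 1635 (mod 3671)
923^512 ≡ 1635^2 = 2673225 ≡ 737 (mod 3671)
923^1024 ≡ 737^2 = 543169 ≡ 3532 (mod 3671)
923^1861 = 923^1024 × 923^512 × 923^256 × 923^64 × 923^4 × 923^1 ≡ 3532 × 737 × 1635 × 189 × 3642 × 923 (mod 3671).
Accumulate the product:
3532 × 737 = 2603084 ≡ 345
345 × 1635 = 564075 ≡ 2412
2412 × 189 = 455868 ≡ 664
664 × 3642 = 2418288 ≡ 2770
2770 × 923 = 2556710 ≡ 1694

1694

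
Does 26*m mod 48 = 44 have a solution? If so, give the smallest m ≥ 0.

gcd(26, 48) = 2, and 2 | 44, so solutions exist.
Divide through by 2: 13*m = 22 (mod 24).
13⁻¹ ≡ 13 (mod 24).
m ≡ 13*22 ≡ 22 (mod 24).
The smallest non-negative solution is m = 22.

22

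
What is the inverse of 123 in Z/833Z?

By the extended Euclidean algorithm:
833 = 6*123 + 95
123 = 1*95 + 28
95 = 3*28 + 11
28 = 2*11 + 6
11 = 1*6 + 5
6 = 1*5 + 1
5 = 5*1 + 0
gcd(123, 833) = 1, so the inverse exists.
Bézout: 1 = −22*833 + 149*123.
So 123⁻¹ ≡ 149 (mod 833).

149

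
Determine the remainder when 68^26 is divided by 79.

26 in binary is 11010, i.e. 26 = 16 + 8 + 2.
68^1 ≡ 68 (mod 79)
68^2 ≡ 68^2 = 4624 ≡ 42 (mod 79)
68^4 ≡ 42^2 = 1764 ≡ 26 (mod 79)
68^8 ≡ 26^2 = 676 ≡ 44 (mod 79)
68^16 ≡ 44^2 = 1936 ≡ 40 (mod 79)
68^26 = 68^16 × 68^8 × 68^2 ≡ 40 × 44 × 42 (mod 79).
Accumulate the product:
40 × 44 = 1760 ≡ 22
22 × 42 = 924 ≡ 55

55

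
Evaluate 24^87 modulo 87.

By square-and-multiply:
87 in binary is 1010111, i.e. 87 = 64 + 16 + 4 + 2 + 1.
24^1 ≡ 24 (mod 87)
24^2 ≡ 24^2 = 576 ≡ 54 (mod 87)
24^4 ≡ 54^2 = 2916 ≡ 45 (mod 87)
24^8 ≡ 45^2 = 2025 ≡ 24 (mod 87)
24^16 ≡ 24^2 = 576 ≡ 54 (mod 87)
24^32 ≡ 54^2 = 2916 ≡ 45 (mod 87)
24^64 ≡ 45^2 = 2025 ≡ 24 (mod 87)
24^87 = 24^64 * 24^16 * 24^4 * 24^2 * 24^1 ≡ 24 * 54 * 45 * 54 * 24 (mod 87).
Accumulate the product:
24 * 54 = 1296 ≡ 78
78 * 45 = 3510 ≡ 30
30 * 54 = 1620 ≡ 54
54 * 24 = 1296 ≡ 78

78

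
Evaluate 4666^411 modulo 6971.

4666^1 ≡ 4666 (mod 6971)
4666^2 ≡ 4666^2 = 21771556 ≡ 1123 (mod 6971)
4666^4 ≡ 1123^2 = 1261129 ≡ 6349 (mod 6971)
4666^8 ≡ 6349^2 = 40309801 ≡ 3479 (mod 6971)
4666^16 ≡ 3479^2 = 12103441 ≡ 1785 (mod 6971)
4666^32 ≡ 1785^2 = 3186225 ≡ 478 (mod 6971)
4666^64 ≡ 478^2 = 228484 ≡ 5412 (mod 6971)
4666^128 ≡ 5412^2 = 29289744 ≡ 4573 (mod 6971)
4666^256 ≡ 4573^2 = 20912329 ≡ 6300 (mod 6971)
4666^411 = 4666^256 × 4666^128 × 4666^16 × 4666^8 × 4666^2 × 4666^1 ≡ 6300 × 4573 × 1785 × 3479 × 1123 × 4666 (mod 6971).
Accumulate the product:
6300 × 4573 = 28809900 ≡ 5728
5728 × 1785 = 10224480 ≡ 4994
4994 × 3479 = 17374126 ≡ 2394
2394 × 1123 = 2688462 ≡ 4627
4627 × 4666 = 21589582 ≡ 395

395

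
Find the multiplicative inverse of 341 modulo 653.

563

Run the extended Euclidean algorithm:
653 = 1*341 + 312
341 = 1*312 + 29
312 = 10*29 + 22
29 = 1*22 + 7
22 = 3*7 + 1
7 = 7*1 + 0
gcd(341, 653) = 1, so the inverse exists.
Bézout: 1 = 47*653 − 90*341.
So 341⁻¹ ≡ −90 ≡ 563 (mod 653).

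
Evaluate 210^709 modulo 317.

By square-and-multiply:
709 in binary is 1011000101, i.e. 709 = 512 + 128 + 64 + 4 + 1.
210^1 ≡ 210 (mod 317)
210^2 ≡ 210^2 = 44100 ≡ 37 (mod 317)
210^4 ≡ 37^2 = 1369 ≡ 101 (mod 317)
210^8 ≡ 101^2 = 10201 ≡ 57 (mod 317)
210^16 ≡ 57^2 = 3249 ≡ 79 (mod 317)
210^32 ≡ 79^2 = 6241 ≡ 218 (mod 317)
210^64 ≡ 218^2 = 47524 ≡ 291 (mod 317)
210^128 ≡ 291^2 = 84681 ≡ 42 (mod 317)
210^256 ≡ 42^2 = 1764 ≡ 179 (mod 317)
210^512 ≡ 179^2 = 32041 ≡ 24 (mod 317)
210^709 = 210^512 × 210^128 × 210^64 × 210^4 × 210^1 ≡ 24 × 42 × 291 × 101 × 210 (mod 317).
Accumulate the product:
24 × 42 = 1008 ≡ 57
57 × 291 = 16587 ≡ 103
103 × 101 = 10403 ≡ 259
259 × 210 = 54390 ≡ 183

183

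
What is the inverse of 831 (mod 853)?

504

853 = 1*831 + 22
831 = 37*22 + 17
22 = 1*17 + 5
17 = 3*5 + 2
5 = 2*2 + 1
2 = 2*1 + 0
gcd(831, 853) = 1, so the inverse exists.
Back-substitute for 1:
1 = 1*5 − 2*2
  = −2*17 + 7*5
  = 7*22 − 9*17
  = −9*831 + 340*22
  = 340*853 − 349*831
So 831⁻¹ ≡ −349 ≡ 504 (mod 853).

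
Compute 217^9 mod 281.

223

9 in binary is 1001, i.e. 9 = 8 + 1.
217^1 ≡ 217 (mod 281)
217^2 ≡ 217^2 = 47089 ≡ 162 (mod 281)
217^4 ≡ 162^2 = 26244 ≡ 111 (mod 281)
217^8 ≡ 111^2 = 12321 ≡ 238 (mod 281)
217^9 = 217^8 × 217^1 ≡ 238 × 217 (mod 281).
238 × 217 = 51646 ≡ 223 (mod 281).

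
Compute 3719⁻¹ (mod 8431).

8431 = 2×3719 + 993
3719 = 3×993 + 740
993 = 1×740 + 253
740 = 2×253 + 234
253 = 1×234 + 19
234 = 12×19 + 6
19 = 3×6 + 1
6 = 6×1 + 0
gcd(3719, 8431) = 1, so the inverse exists.
Back-substitute for 1:
1 = 1×19 − 3×6
  = −3×234 + 37×19
  = 37×253 − 40×234
  = −40×740 + 117×253
  = 117×993 − 157×740
  = −157×3719 + 588×993
  = 588×8431 − 1333×3719
So 3719⁻¹ ≡ −1333 ≡ 7098 (mod 8431).

7098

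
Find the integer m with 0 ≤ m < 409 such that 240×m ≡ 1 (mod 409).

121

Apply the Euclidean algorithm and back-substitute:
409 = 1×240 + 169
240 = 1×169 + 71
169 = 2×71 + 27
71 = 2×27 + 17
27 = 1×17 + 10
17 = 1×10 + 7
10 = 1×7 + 3
7 = 2×3 + 1
3 = 3×1 + 0
gcd(240, 409) = 1, so the inverse exists.
Bézout: 1 = −71×409 + 121×240.
So 240⁻¹ ≡ 121 (mod 409).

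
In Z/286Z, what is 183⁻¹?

261

Apply the Euclidean algorithm and back-substitute:
286 = 1·183 + 103
183 = 1·103 + 80
103 = 1·80 + 23
80 = 3·23 + 11
23 = 2·11 + 1
11 = 11·1 + 0
gcd(183, 286) = 1, so the inverse exists.
Back-substitute for 1:
1 = 1·23 − 2·11
  = −2·80 + 7·23
  = 7·103 − 9·80
  = −9·183 + 16·103
  = 16·286 − 25·183
So 183⁻¹ ≡ −25 ≡ 261 (mod 286).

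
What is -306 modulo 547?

241

-306 = -1*547 + 241, so -306 ≡ 241 (mod 547).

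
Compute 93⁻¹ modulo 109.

34

Apply the Euclidean algorithm and back-substitute:
109 = 1×93 + 16
93 = 5×16 + 13
16 = 1×13 + 3
13 = 4×3 + 1
3 = 3×1 + 0
gcd(93, 109) = 1, so the inverse exists.
Back-substitute for 1:
1 = 1×13 − 4×3
  = −4×16 + 5×13
  = 5×93 − 29×16
  = −29×109 + 34×93
So 93⁻¹ ≡ 34 (mod 109).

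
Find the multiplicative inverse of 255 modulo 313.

Run the extended Euclidean algorithm:
313 = 1·255 + 58
255 = 4·58 + 23
58 = 2·23 + 12
23 = 1·12 + 11
12 = 1·11 + 1
11 = 11·1 + 0
gcd(255, 313) = 1, so the inverse exists.
Bézout: 1 = 22·313 − 27·255.
So 255⁻¹ ≡ −27 ≡ 286 (mod 313).

286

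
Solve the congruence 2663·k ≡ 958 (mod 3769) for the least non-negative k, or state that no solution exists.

817

gcd(2663, 3769) = 1, so a unique solution mod 3769 exists.
2663⁻¹ ≡ 351 (mod 3769).
k ≡ 351·958 ≡ 817 (mod 3769).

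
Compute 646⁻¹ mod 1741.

1361

Apply the Euclidean algorithm and back-substitute:
1741 = 2*646 + 449
646 = 1*449 + 197
449 = 2*197 + 55
197 = 3*55 + 32
55 = 1*32 + 23
32 = 1*23 + 9
23 = 2*9 + 5
9 = 1*5 + 4
5 = 1*4 + 1
4 = 4*1 + 0
gcd(646, 1741) = 1, so the inverse exists.
Bézout: 1 = 141*1741 − 380*646.
So 646⁻¹ ≡ −380 ≡ 1361 (mod 1741).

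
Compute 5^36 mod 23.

13

By square-and-multiply:
5^1 ≡ 5 (mod 23)
5^2 ≡ 5^2 = 25 ≡ 2 (mod 23)
5^4 ≡ 2^2 = 4 (mod 23)
5^8 ≡ 4^2 = 16 (mod 23)
5^16 ≡ 16^2 = 256 ≡ 3 (mod 23)
5^32 ≡ 3^2 = 9 (mod 23)
5^36 = 5^32 * 5^4 ≡ 9 * 4 (mod 23).
9 * 4 = 36 ≡ 13 (mod 23).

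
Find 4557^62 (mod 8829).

6075

Compute successive squares:
62 in binary is 111110, i.e. 62 = 32 + 16 + 8 + 4 + 2.
4557^1 ≡ 4557 (mod 8829)
4557^2 ≡ 4557^2 = 20766249 ≡ 441 (mod 8829)
4557^4 ≡ 441^2 = 194481 ≡ 243 (mod 8829)
4557^8 ≡ 243^2 = 59049 ≡ 6075 (mod 8829)
4557^16 ≡ 6075^2 = 36905625 ≡ 405 (mod 8829)
4557^32 ≡ 405^2 = 164025 ≡ 5103 (mod 8829)
4557^62 = 4557^32 × 4557^16 × 4557^8 × 4557^4 × 4557^2 ≡ 5103 × 405 × 6075 × 243 × 441 (mod 8829).
Accumulate the product:
5103 × 405 = 2066715 ≡ 729
729 × 6075 = 4428675 ≡ 5346
5346 × 243 = 1299078 ≡ 1215
1215 × 441 = 535815 ≡ 6075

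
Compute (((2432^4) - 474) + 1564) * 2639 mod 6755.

259

(2432)^4 ≡ 2916 (mod 6755)
2916 - 474 = 2442
2442 + 1564 = 4006
4006 * 2639 = 10571834 ≡ 259 (mod 6755)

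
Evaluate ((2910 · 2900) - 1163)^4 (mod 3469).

642

2910 · 2900 = 8439000 ≡ 2392 (mod 3469)
2392 - 1163 = 1229
(1229)^4 ≡ 642 (mod 3469)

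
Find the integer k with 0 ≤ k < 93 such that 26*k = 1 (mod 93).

93 = 3×26 + 15
26 = 1×15 + 11
15 = 1×11 + 4
11 = 2×4 + 3
4 = 1×3 + 1
3 = 3×1 + 0
gcd(26, 93) = 1, so the inverse exists.
Back-substitute for 1:
1 = 1×4 − 1×3
  = −1×11 + 3×4
  = 3×15 − 4×11
  = −4×26 + 7×15
  = 7×93 − 25×26
So 26⁻¹ ≡ −25 ≡ 68 (mod 93).

68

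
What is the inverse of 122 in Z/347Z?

128

347 = 2×122 + 103
122 = 1×103 + 19
103 = 5×19 + 8
19 = 2×8 + 3
8 = 2×3 + 2
3 = 1×2 + 1
2 = 2×1 + 0
gcd(122, 347) = 1, so the inverse exists.
Bézout: 1 = −45×347 + 128×122.
So 122⁻¹ ≡ 128 (mod 347).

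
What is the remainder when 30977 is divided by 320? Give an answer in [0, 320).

30977 = 96*320 + 257, so 30977 ≡ 257 (mod 320).

257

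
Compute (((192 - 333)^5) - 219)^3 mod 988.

980

192 - 333 = -141 ≡ 847 (mod 988)
(847)^5 ≡ 539 (mod 988)
539 - 219 = 320
(320)^3 ≡ 980 (mod 988)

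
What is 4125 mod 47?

4125 = 87·47 + 36, so 4125 ≡ 36 (mod 47).

36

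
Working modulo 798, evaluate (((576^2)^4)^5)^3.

(576)^2 ≡ 606 (mod 798)
(606)^4 ≡ 396 (mod 798)
(396)^5 ≡ 156 (mod 798)
(156)^3 ≡ 330 (mod 798)

330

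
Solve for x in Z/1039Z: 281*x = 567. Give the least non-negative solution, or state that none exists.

gcd(281, 1039) = 1, so a unique solution mod 1039 exists.
281⁻¹ ≡ 599 (mod 1039).
x ≡ 599*567 ≡ 919 (mod 1039).

919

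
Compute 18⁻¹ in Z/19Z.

By the extended Euclidean algorithm:
19 = 1·18 + 1
18 = 18·1 + 0
gcd(18, 19) = 1, so the inverse exists.
Bézout: 1 = 1·19 − 1·18.
So 18⁻¹ ≡ −1 ≡ 18 (mod 19).

18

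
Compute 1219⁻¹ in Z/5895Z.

Run the extended Euclidean algorithm:
5895 = 4×1219 + 1019
1219 = 1×1019 + 200
1019 = 5×200 + 19
200 = 10×19 + 10
19 = 1×10 + 9
10 = 1×9 + 1
9 = 9×1 + 0
gcd(1219, 5895) = 1, so the inverse exists.
Back-substitute for 1:
1 = 1×10 − 1×9
  = −1×19 + 2×10
  = 2×200 − 21×19
  = −21×1019 + 107×200
  = 107×1219 − 128×1019
  = −128×5895 + 619×1219
So 1219⁻¹ ≡ 619 (mod 5895).

619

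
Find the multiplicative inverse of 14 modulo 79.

17

79 = 5·14 + 9
14 = 1·9 + 5
9 = 1·5 + 4
5 = 1·4 + 1
4 = 4·1 + 0
gcd(14, 79) = 1, so the inverse exists.
Back-substitute for 1:
1 = 1·5 − 1·4
  = −1·9 + 2·5
  = 2·14 − 3·9
  = −3·79 + 17·14
So 14⁻¹ ≡ 17 (mod 79).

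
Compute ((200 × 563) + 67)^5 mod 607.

200 × 563 = 112600 ≡ 305 (mod 607)
305 + 67 = 372
(372)^5 ≡ 152 (mod 607)

152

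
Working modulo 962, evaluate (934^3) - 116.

(934)^3 ≡ 174 (mod 962)
174 - 116 = 58

58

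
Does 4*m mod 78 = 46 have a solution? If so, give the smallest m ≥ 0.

gcd(4, 78) = 2, and 2 | 46, so solutions exist.
Divide through by 2: 2*m mod 39 = 23.
2⁻¹ ≡ 20 (mod 39).
m ≡ 20*23 ≡ 31 (mod 39).
The smallest non-negative solution is m = 31.

31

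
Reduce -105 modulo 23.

10

-105 = -5×23 + 10, so -105 ≡ 10 (mod 23).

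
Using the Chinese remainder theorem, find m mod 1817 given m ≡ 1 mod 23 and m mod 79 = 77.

23⁻¹ mod 79: 23*55 ≡ 1 (mod 79), so 23⁻¹ ≡ 55.
m = 1 + 23*((77 − 1)*55 mod 79) = 1 + 23*72 = 1657.

1657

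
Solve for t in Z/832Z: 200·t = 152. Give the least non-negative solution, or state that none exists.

gcd(200, 832) = 8, and 8 | 152, so solutions exist.
Divide through by 8: 25·t = 19 (mod 104).
25⁻¹ ≡ 25 (mod 104).
t ≡ 25·19 ≡ 59 (mod 104).
The smallest non-negative solution is t = 59.

59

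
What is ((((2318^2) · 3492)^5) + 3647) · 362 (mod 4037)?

301

(2318)^2 ≡ 3914 (mod 4037)
3914 · 3492 = 13667688 ≡ 2443 (mod 4037)
(2443)^5 ≡ 1651 (mod 4037)
1651 + 3647 = 5298 ≡ 1261 (mod 4037)
1261 · 362 = 456482 ≡ 301 (mod 4037)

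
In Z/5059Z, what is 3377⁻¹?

1946

5059 = 1*3377 + 1682
3377 = 2*1682 + 13
1682 = 129*13 + 5
13 = 2*5 + 3
5 = 1*3 + 2
3 = 1*2 + 1
2 = 2*1 + 0
gcd(3377, 5059) = 1, so the inverse exists.
Bézout: 1 = −1299*5059 + 1946*3377.
So 3377⁻¹ ≡ 1946 (mod 5059).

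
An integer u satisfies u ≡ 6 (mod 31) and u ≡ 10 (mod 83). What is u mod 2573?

31⁻¹ mod 83: 31·75 ≡ 1 (mod 83), so 31⁻¹ ≡ 75.
u = 6 + 31·((10 − 6)·75 mod 83) = 6 + 31·51 = 1587.

1587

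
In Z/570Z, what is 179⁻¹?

449

570 = 3×179 + 33
179 = 5×33 + 14
33 = 2×14 + 5
14 = 2×5 + 4
5 = 1×4 + 1
4 = 4×1 + 0
gcd(179, 570) = 1, so the inverse exists.
Bézout: 1 = 38×570 − 121×179.
So 179⁻¹ ≡ −121 ≡ 449 (mod 570).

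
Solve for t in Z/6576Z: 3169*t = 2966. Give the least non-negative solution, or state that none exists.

4838

gcd(3169, 6576) = 1, so a unique solution mod 6576 exists.
3169⁻¹ ≡ 2017 (mod 6576).
t ≡ 2017*2966 ≡ 4838 (mod 6576).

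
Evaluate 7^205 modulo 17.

7^1 ≡ 7 (mod 17)
7^2 ≡ 7^2 = 49 ≡ 15 (mod 17)
7^4 ≡ 15^2 = 225 ≡ 4 (mod 17)
7^8 ≡ 4^2 = 16 (mod 17)
7^16 ≡ 16^2 = 256 ≡ 1 (mod 17)
7^32 ≡ 1^2 = 1 (mod 17)
7^64 ≡ 1^2 = 1 (mod 17)
7^128 ≡ 1^2 = 1 (mod 17)
7^205 = 7^128 · 7^64 · 7^8 · 7^4 · 7^1 ≡ 1 · 1 · 16 · 4 · 7 (mod 17).
Accumulate the product:
1 · 1 = 1
1 · 16 = 16
16 · 4 = 64 ≡ 13
13 · 7 = 91 ≡ 6

6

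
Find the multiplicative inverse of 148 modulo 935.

537

Run the extended Euclidean algorithm:
935 = 6*148 + 47
148 = 3*47 + 7
47 = 6*7 + 5
7 = 1*5 + 2
5 = 2*2 + 1
2 = 2*1 + 0
gcd(148, 935) = 1, so the inverse exists.
Bézout: 1 = 63*935 − 398*148.
So 148⁻¹ ≡ −398 ≡ 537 (mod 935).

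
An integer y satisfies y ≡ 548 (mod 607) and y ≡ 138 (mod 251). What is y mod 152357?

12688

607⁻¹ mod 251: 607·153 ≡ 1 (mod 251), so 607⁻¹ ≡ 153.
y = 548 + 607·((138 − 548)·153 mod 251) = 548 + 607·20 = 12688.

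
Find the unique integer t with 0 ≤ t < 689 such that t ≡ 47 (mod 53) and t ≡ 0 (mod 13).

53⁻¹ mod 13: 53*1 ≡ 1 (mod 13), so 53⁻¹ ≡ 1.
t = 47 + 53*((0 − 47)*1 mod 13) = 47 + 53*5 = 312.

312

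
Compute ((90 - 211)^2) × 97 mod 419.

90 - 211 = -121 ≡ 298 (mod 419)
(298)^2 ≡ 395 (mod 419)
395 × 97 = 38315 ≡ 186 (mod 419)

186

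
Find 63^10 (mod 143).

10 in binary is 1010, i.e. 10 = 8 + 2.
63^1 ≡ 63 (mod 143)
63^2 ≡ 63^2 = 3969 ≡ 108 (mod 143)
63^4 ≡ 108^2 = 11664 ≡ 81 (mod 143)
63^8 ≡ 81^2 = 6561 ≡ 126 (mod 143)
63^10 = 63^8 * 63^2 ≡ 126 * 108 (mod 143).
126 * 108 = 13608 ≡ 23 (mod 143).

23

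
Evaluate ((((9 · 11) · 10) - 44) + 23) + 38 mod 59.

9 · 11 = 99 ≡ 40 (mod 59)
40 · 10 = 400 ≡ 46 (mod 59)
46 - 44 = 2
2 + 23 = 25
25 + 38 = 63 ≡ 4 (mod 59)

4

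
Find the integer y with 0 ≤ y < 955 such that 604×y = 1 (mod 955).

Apply the Euclidean algorithm and back-substitute:
955 = 1·604 + 351
604 = 1·351 + 253
351 = 1·253 + 98
253 = 2·98 + 57
98 = 1·57 + 41
57 = 1·41 + 16
41 = 2·16 + 9
16 = 1·9 + 7
9 = 1·7 + 2
7 = 3·2 + 1
2 = 2·1 + 0
gcd(604, 955) = 1, so the inverse exists.
Back-substitute for 1:
1 = 1·7 − 3·2
  = −3·9 + 4·7
  = 4·16 − 7·9
  = −7·41 + 18·16
  = 18·57 − 25·41
  = −25·98 + 43·57
  = 43·253 − 111·98
  = −111·351 + 154·253
  = 154·604 − 265·351
  = −265·955 + 419·604
So 604⁻¹ ≡ 419 (mod 955).

419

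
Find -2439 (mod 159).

105

-2439 = -16*159 + 105, so -2439 ≡ 105 (mod 159).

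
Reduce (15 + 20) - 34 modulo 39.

15 + 20 = 35
35 - 34 = 1

1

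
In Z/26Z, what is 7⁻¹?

Run the extended Euclidean algorithm:
26 = 3·7 + 5
7 = 1·5 + 2
5 = 2·2 + 1
2 = 2·1 + 0
gcd(7, 26) = 1, so the inverse exists.
Bézout: 1 = 3·26 − 11·7.
So 7⁻¹ ≡ −11 ≡ 15 (mod 26).

15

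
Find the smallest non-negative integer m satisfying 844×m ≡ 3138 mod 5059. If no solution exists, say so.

gcd(844, 5059) = 1, so a unique solution mod 5059 exists.
844⁻¹ ≡ 1013 (mod 5059).
m ≡ 1013×3138 ≡ 1742 (mod 5059).

1742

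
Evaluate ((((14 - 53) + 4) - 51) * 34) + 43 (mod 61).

47

14 - 53 = -39 ≡ 22 (mod 61)
22 + 4 = 26
26 - 51 = -25 ≡ 36 (mod 61)
36 * 34 = 1224 ≡ 4 (mod 61)
4 + 43 = 47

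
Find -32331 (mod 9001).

-32331 = -4×9001 + 3673, so -32331 ≡ 3673 (mod 9001).

3673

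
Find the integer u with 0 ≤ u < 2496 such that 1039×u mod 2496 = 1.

2287

Apply the Euclidean algorithm and back-substitute:
2496 = 2*1039 + 418
1039 = 2*418 + 203
418 = 2*203 + 12
203 = 16*12 + 11
12 = 1*11 + 1
11 = 11*1 + 0
gcd(1039, 2496) = 1, so the inverse exists.
Back-substitute for 1:
1 = 1*12 − 1*11
  = −1*203 + 17*12
  = 17*418 − 35*203
  = −35*1039 + 87*418
  = 87*2496 − 209*1039
So 1039⁻¹ ≡ −209 ≡ 2287 (mod 2496).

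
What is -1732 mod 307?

110

-1732 = -6·307 + 110, so -1732 ≡ 110 (mod 307).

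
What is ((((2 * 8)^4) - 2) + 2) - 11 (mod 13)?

2 * 8 = 16 ≡ 3 (mod 13)
(3)^4 ≡ 3 (mod 13)
3 - 2 = 1
1 + 2 = 3
3 - 11 = -8 ≡ 5 (mod 13)

5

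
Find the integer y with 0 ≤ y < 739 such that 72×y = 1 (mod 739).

739 = 10*72 + 19
72 = 3*19 + 15
19 = 1*15 + 4
15 = 3*4 + 3
4 = 1*3 + 1
3 = 3*1 + 0
gcd(72, 739) = 1, so the inverse exists.
Bézout: 1 = 19*739 − 195*72.
So 72⁻¹ ≡ −195 ≡ 544 (mod 739).

544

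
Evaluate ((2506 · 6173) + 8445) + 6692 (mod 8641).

2506 · 6173 = 15469538 ≡ 2148 (mod 8641)
2148 + 8445 = 10593 ≡ 1952 (mod 8641)
1952 + 6692 = 8644 ≡ 3 (mod 8641)

3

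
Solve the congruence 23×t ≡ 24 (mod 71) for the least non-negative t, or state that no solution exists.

35

gcd(23, 71) = 1, so a unique solution mod 71 exists.
23⁻¹ ≡ 34 (mod 71).
t ≡ 34×24 ≡ 35 (mod 71).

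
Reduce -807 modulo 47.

-807 = -18·47 + 39, so -807 ≡ 39 (mod 47).

39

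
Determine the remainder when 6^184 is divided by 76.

4

Using repeated squaring:
184 in binary is 10111000, i.e. 184 = 128 + 32 + 16 + 8.
6^1 ≡ 6 (mod 76)
6^2 ≡ 6^2 = 36 (mod 76)
6^4 ≡ 36^2 = 1296 ≡ 4 (mod 76)
6^8 ≡ 4^2 = 16 (mod 76)
6^16 ≡ 16^2 = 256 ≡ 28 (mod 76)
6^32 ≡ 28^2 = 784 ≡ 24 (mod 76)
6^64 ≡ 24^2 = 576 ≡ 44 (mod 76)
6^128 ≡ 44^2 = 1936 ≡ 36 (mod 76)
6^184 = 6^128 * 6^32 * 6^16 * 6^8 ≡ 36 * 24 * 28 * 16 (mod 76).
Accumulate the product:
36 * 24 = 864 ≡ 28
28 * 28 = 784 ≡ 24
24 * 16 = 384 ≡ 4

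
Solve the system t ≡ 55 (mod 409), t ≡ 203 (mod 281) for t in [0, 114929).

68767

409⁻¹ mod 281: 409×191 ≡ 1 (mod 281), so 409⁻¹ ≡ 191.
t = 55 + 409×((203 − 55)×191 mod 281) = 55 + 409×168 = 68767.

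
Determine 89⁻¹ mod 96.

96 = 1·89 + 7
89 = 12·7 + 5
7 = 1·5 + 2
5 = 2·2 + 1
2 = 2·1 + 0
gcd(89, 96) = 1, so the inverse exists.
Back-substitute for 1:
1 = 1·5 − 2·2
  = −2·7 + 3·5
  = 3·89 − 38·7
  = −38·96 + 41·89
So 89⁻¹ ≡ 41 (mod 96).

41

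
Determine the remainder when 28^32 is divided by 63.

28

28^1 ≡ 28 (mod 63)
28^2 ≡ 28^2 = 784 ≡ 28 (mod 63)
28^4 ≡ 28^2 = 784 ≡ 28 (mod 63)
28^8 ≡ 28^2 = 784 ≡ 28 (mod 63)
28^16 ≡ 28^2 = 784 ≡ 28 (mod 63)
28^32 ≡ 28^2 = 784 ≡ 28 (mod 63)
So 28^32 ≡ 28 (mod 63).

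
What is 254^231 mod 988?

Using repeated squaring:
254^1 ≡ 254 (mod 988)
254^2 ≡ 254^2 = 64516 ≡ 296 (mod 988)
254^4 ≡ 296^2 = 87616 ≡ 672 (mod 988)
254^8 ≡ 672^2 = 451584 ≡ 68 (mod 988)
254^16 ≡ 68^2 = 4624 ≡ 672 (mod 988)
254^32 ≡ 672^2 = 451584 ≡ 68 (mod 988)
254^64 ≡ 68^2 = 4624 ≡ 672 (mod 988)
254^128 ≡ 672^2 = 451584 ≡ 68 (mod 988)
254^231 = 254^128 * 254^64 * 254^32 * 254^4 * 254^2 * 254^1 ≡ 68 * 672 * 68 * 672 * 296 * 254 (mod 988).
Accumulate the product:
68 * 672 = 45696 ≡ 248
248 * 68 = 16864 ≡ 68
68 * 672 = 45696 ≡ 248
248 * 296 = 73408 ≡ 296
296 * 254 = 75184 ≡ 96

96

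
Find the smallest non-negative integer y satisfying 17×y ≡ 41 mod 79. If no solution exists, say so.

gcd(17, 79) = 1, so a unique solution mod 79 exists.
17⁻¹ ≡ 14 (mod 79).
y ≡ 14×41 ≡ 21 (mod 79).

21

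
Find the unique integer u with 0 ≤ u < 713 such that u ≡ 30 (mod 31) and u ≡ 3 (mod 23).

31⁻¹ mod 23: 31·3 ≡ 1 (mod 23), so 31⁻¹ ≡ 3.
u = 30 + 31·((3 − 30)·3 mod 23) = 30 + 31·11 = 371.
Check: 371 mod 31 = 30, 371 mod 23 = 3. ✓

371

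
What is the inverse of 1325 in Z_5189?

748

Run the extended Euclidean algorithm:
5189 = 3*1325 + 1214
1325 = 1*1214 + 111
1214 = 10*111 + 104
111 = 1*104 + 7
104 = 14*7 + 6
7 = 1*6 + 1
6 = 6*1 + 0
gcd(1325, 5189) = 1, so the inverse exists.
Bézout: 1 = −191*5189 + 748*1325.
So 1325⁻¹ ≡ 748 (mod 5189).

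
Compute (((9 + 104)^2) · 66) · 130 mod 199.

162

9 + 104 = 113
(113)^2 ≡ 33 (mod 199)
33 · 66 = 2178 ≡ 188 (mod 199)
188 · 130 = 24440 ≡ 162 (mod 199)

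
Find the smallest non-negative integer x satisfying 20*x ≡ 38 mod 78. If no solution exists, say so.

gcd(20, 78) = 2, and 2 | 38, so solutions exist.
Divide through by 2: 10*x ≡ 19 (mod 39).
10⁻¹ ≡ 4 (mod 39).
x ≡ 4*19 ≡ 37 (mod 39).
The smallest non-negative solution is x = 37.

37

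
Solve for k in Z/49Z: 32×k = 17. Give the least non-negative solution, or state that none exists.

48

gcd(32, 49) = 1, so a unique solution mod 49 exists.
32⁻¹ ≡ 23 (mod 49).
k ≡ 23×17 ≡ 48 (mod 49).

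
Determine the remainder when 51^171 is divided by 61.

Using repeated squaring:
171 in binary is 10101011, i.e. 171 = 128 + 32 + 8 + 2 + 1.
51^1 ≡ 51 (mod 61)
51^2 ≡ 51^2 = 2601 ≡ 39 (mod 61)
51^4 ≡ 39^2 = 1521 ≡ 57 (mod 61)
51^8 ≡ 57^2 = 3249 ≡ 16 (mod 61)
51^16 ≡ 16^2 = 256 ≡ 12 (mod 61)
51^32 ≡ 12^2 = 144 ≡ 22 (mod 61)
51^64 ≡ 22^2 = 484 ≡ 57 (mod 61)
51^128 ≡ 57^2 = 3249 ≡ 16 (mod 61)
51^171 = 51^128 · 51^32 · 51^8 · 51^2 · 51^1 ≡ 16 · 22 · 16 · 39 · 51 (mod 61).
Accumulate the product:
16 · 22 = 352 ≡ 47
47 · 16 = 752 ≡ 20
20 · 39 = 780 ≡ 48
48 · 51 = 2448 ≡ 8

8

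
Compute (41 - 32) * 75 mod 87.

66

41 - 32 = 9
9 * 75 = 675 ≡ 66 (mod 87)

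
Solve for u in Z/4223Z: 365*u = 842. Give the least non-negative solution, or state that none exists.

2270

gcd(365, 4223) = 1, so a unique solution mod 4223 exists.
365⁻¹ ≡ 1076 (mod 4223).
u ≡ 1076*842 ≡ 2270 (mod 4223).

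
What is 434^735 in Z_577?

735 in binary is 1011011111, i.e. 735 = 512 + 128 + 64 + 16 + 8 + 4 + 2 + 1.
434^1 ≡ 434 (mod 577)
434^2 ≡ 434^2 = 188356 ≡ 254 (mod 577)
434^4 ≡ 254^2 = 64516 ≡ 469 (mod 577)
434^8 ≡ 469^2 = 219961 ≡ 124 (mod 577)
434^16 ≡ 124^2 = 15376 ≡ 374 (mod 577)
434^32 ≡ 374^2 = 139876 ≡ 242 (mod 577)
434^64 ≡ 242^2 = 58564 ≡ 287 (mod 577)
434^128 ≡ 287^2 = 82369 ≡ 435 (mod 577)
434^256 ≡ 435^2 = 189225 ≡ 546 (mod 577)
434^512 ≡ 546^2 = 298116 ≡ 384 (mod 577)
434^735 = 434^512 × 434^128 × 434^64 × 434^16 × 434^8 × 434^4 × 434^2 × 434^1 ≡ 384 × 435 × 287 × 374 × 124 × 469 × 254 × 434 (mod 577).
Accumulate the product:
384 × 435 = 167040 ≡ 287
287 × 287 = 82369 ≡ 435
435 × 374 = 162690 ≡ 553
553 × 124 = 68572 ≡ 486
486 × 469 = 227934 ≡ 19
19 × 254 = 4826 ≡ 210
210 × 434 = 91140 ≡ 551

551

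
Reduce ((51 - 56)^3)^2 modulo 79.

51 - 56 = -5 ≡ 74 (mod 79)
(74)^3 ≡ 33 (mod 79)
(33)^2 ≡ 62 (mod 79)

62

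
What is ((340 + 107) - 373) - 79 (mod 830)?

825

340 + 107 = 447
447 - 373 = 74
74 - 79 = -5 ≡ 825 (mod 830)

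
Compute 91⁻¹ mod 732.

732 = 8·91 + 4
91 = 22·4 + 3
4 = 1·3 + 1
3 = 3·1 + 0
gcd(91, 732) = 1, so the inverse exists.
Back-substitute for 1:
1 = 1·4 − 1·3
  = −1·91 + 23·4
  = 23·732 − 185·91
So 91⁻¹ ≡ −185 ≡ 547 (mod 732).

547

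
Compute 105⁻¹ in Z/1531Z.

1079

By the extended Euclidean algorithm:
1531 = 14×105 + 61
105 = 1×61 + 44
61 = 1×44 + 17
44 = 2×17 + 10
17 = 1×10 + 7
10 = 1×7 + 3
7 = 2×3 + 1
3 = 3×1 + 0
gcd(105, 1531) = 1, so the inverse exists.
Bézout: 1 = 31×1531 − 452×105.
So 105⁻¹ ≡ −452 ≡ 1079 (mod 1531).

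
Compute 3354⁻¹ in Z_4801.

3726

4801 = 1*3354 + 1447
3354 = 2*1447 + 460
1447 = 3*460 + 67
460 = 6*67 + 58
67 = 1*58 + 9
58 = 6*9 + 4
9 = 2*4 + 1
4 = 4*1 + 0
gcd(3354, 4801) = 1, so the inverse exists.
Bézout: 1 = 751*4801 − 1075*3354.
So 3354⁻¹ ≡ −1075 ≡ 3726 (mod 4801).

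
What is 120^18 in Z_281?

132

By square-and-multiply:
120^1 ≡ 120 (mod 281)
120^2 ≡ 120^2 = 14400 ≡ 69 (mod 281)
120^4 ≡ 69^2 = 4761 ≡ 265 (mod 281)
120^8 ≡ 265^2 = 70225 ≡ 256 (mod 281)
120^16 ≡ 256^2 = 65536 ≡ 63 (mod 281)
120^18 = 120^16 × 120^2 ≡ 63 × 69 (mod 281).
63 × 69 = 4347 ≡ 132 (mod 281).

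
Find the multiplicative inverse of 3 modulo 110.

By the extended Euclidean algorithm:
110 = 36×3 + 2
3 = 1×2 + 1
2 = 2×1 + 0
gcd(3, 110) = 1, so the inverse exists.
Back-substitute for 1:
1 = 1×3 − 1×2
  = −1×110 + 37×3
So 3⁻¹ ≡ 37 (mod 110).

37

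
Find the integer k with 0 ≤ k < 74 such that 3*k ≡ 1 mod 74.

25

Apply the Euclidean algorithm and back-substitute:
74 = 24·3 + 2
3 = 1·2 + 1
2 = 2·1 + 0
gcd(3, 74) = 1, so the inverse exists.
Bézout: 1 = −1·74 + 25·3.
So 3⁻¹ ≡ 25 (mod 74).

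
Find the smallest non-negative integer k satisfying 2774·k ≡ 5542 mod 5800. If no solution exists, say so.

2833

gcd(2774, 5800) = 2, and 2 | 5542, so solutions exist.
Divide through by 2: 1387·k ≡ 2771 mod 2900.
1387⁻¹ ≡ 23 (mod 2900).
k ≡ 23·2771 ≡ 2833 (mod 2900).
The smallest non-negative solution is k = 2833.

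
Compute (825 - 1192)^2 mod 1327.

662

825 - 1192 = -367 ≡ 960 (mod 1327)
(960)^2 ≡ 662 (mod 1327)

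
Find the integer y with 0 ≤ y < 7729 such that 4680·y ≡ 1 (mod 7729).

6459

Run the extended Euclidean algorithm:
7729 = 1×4680 + 3049
4680 = 1×3049 + 1631
3049 = 1×1631 + 1418
1631 = 1×1418 + 213
1418 = 6×213 + 140
213 = 1×140 + 73
140 = 1×73 + 67
73 = 1×67 + 6
67 = 11×6 + 1
6 = 6×1 + 0
gcd(4680, 7729) = 1, so the inverse exists.
Bézout: 1 = 769×7729 − 1270×4680.
So 4680⁻¹ ≡ −1270 ≡ 6459 (mod 7729).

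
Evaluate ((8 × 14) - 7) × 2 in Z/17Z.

8 × 14 = 112 ≡ 10 (mod 17)
10 - 7 = 3
3 × 2 = 6

6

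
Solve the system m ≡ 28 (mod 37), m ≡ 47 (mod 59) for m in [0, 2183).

37⁻¹ mod 59: 37*8 ≡ 1 (mod 59), so 37⁻¹ ≡ 8.
m = 28 + 37*((47 − 28)*8 mod 59) = 28 + 37*34 = 1286.

1286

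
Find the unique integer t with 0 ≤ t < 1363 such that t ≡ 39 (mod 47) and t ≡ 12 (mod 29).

650

47⁻¹ mod 29: 47*21 ≡ 1 (mod 29), so 47⁻¹ ≡ 21.
t = 39 + 47*((12 − 39)*21 mod 29) = 39 + 47*13 = 650.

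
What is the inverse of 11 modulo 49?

9

Run the extended Euclidean algorithm:
49 = 4*11 + 5
11 = 2*5 + 1
5 = 5*1 + 0
gcd(11, 49) = 1, so the inverse exists.
Bézout: 1 = −2*49 + 9*11.
So 11⁻¹ ≡ 9 (mod 49).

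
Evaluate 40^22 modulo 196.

156

40^1 ≡ 40 (mod 196)
40^2 ≡ 40^2 = 1600 ≡ 32 (mod 196)
40^4 ≡ 32^2 = 1024 ≡ 44 (mod 196)
40^8 ≡ 44^2 = 1936 ≡ 172 (mod 196)
40^16 ≡ 172^2 = 29584 ≡ 184 (mod 196)
40^22 = 40^16 · 40^4 · 40^2 ≡ 184 · 44 · 32 (mod 196).
Accumulate the product:
184 · 44 = 8096 ≡ 60
60 · 32 = 1920 ≡ 156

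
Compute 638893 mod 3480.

2053

638893 = 183·3480 + 2053, so 638893 ≡ 2053 (mod 3480).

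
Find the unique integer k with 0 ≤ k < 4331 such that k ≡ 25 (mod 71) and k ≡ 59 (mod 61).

2865

71⁻¹ mod 61: 71*55 ≡ 1 (mod 61), so 71⁻¹ ≡ 55.
k = 25 + 71*((59 − 25)*55 mod 61) = 25 + 71*40 = 2865.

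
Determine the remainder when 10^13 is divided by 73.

By square-and-multiply:
13 in binary is 1101, i.e. 13 = 8 + 4 + 1.
10^1 ≡ 10 (mod 73)
10^2 ≡ 10^2 = 100 ≡ 27 (mod 73)
10^4 ≡ 27^2 = 729 ≡ 72 (mod 73)
10^8 ≡ 72^2 = 5184 ≡ 1 (mod 73)
10^13 = 10^8 × 10^4 × 10^1 ≡ 1 × 72 × 10 (mod 73).
Accumulate the product:
1 × 72 = 72
72 × 10 = 720 ≡ 63

63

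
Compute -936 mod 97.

34

-936 = -10*97 + 34, so -936 ≡ 34 (mod 97).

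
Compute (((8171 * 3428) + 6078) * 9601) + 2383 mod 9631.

2142

8171 * 3428 = 28010188 ≡ 3240 (mod 9631)
3240 + 6078 = 9318
9318 * 9601 = 89462118 ≡ 9390 (mod 9631)
9390 + 2383 = 11773 ≡ 2142 (mod 9631)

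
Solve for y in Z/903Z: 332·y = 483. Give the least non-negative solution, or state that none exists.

gcd(332, 903) = 1, so a unique solution mod 903 exists.
332⁻¹ ≡ 68 (mod 903).
y ≡ 68·483 ≡ 336 (mod 903).

336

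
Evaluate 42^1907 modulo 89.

Using repeated squaring:
1907 in binary is 11101110011, i.e. 1907 = 1024 + 512 + 256 + 64 + 32 + 16 + 2 + 1.
42^1 ≡ 42 (mod 89)
42^2 ≡ 42^2 = 1764 ≡ 73 (mod 89)
42^4 ≡ 73^2 = 5329 ≡ 78 (mod 89)
42^8 ≡ 78^2 = 6084 ≡ 32 (mod 89)
42^16 ≡ 32^2 = 1024 ≡ 45 (mod 89)
42^32 ≡ 45^2 = 2025 ≡ 67 (mod 89)
42^64 ≡ 67^2 = 4489 ≡ 39 (mod 89)
42^128 ≡ 39^2 = 1521 ≡ 8 (mod 89)
42^256 ≡ 8^2 = 64 (mod 89)
42^512 ≡ 64^2 = 4096 ≡ 2 (mod 89)
42^1024 ≡ 2^2 = 4 (mod 89)
42^1907 = 42^1024 * 42^512 * 42^256 * 42^64 * 42^32 * 42^16 * 42^2 * 42^1 ≡ 4 * 2 * 64 * 39 * 67 * 45 * 73 * 42 (mod 89).
Accumulate the product:
4 * 2 = 8
8 * 64 = 512 ≡ 67
67 * 39 = 2613 ≡ 32
32 * 67 = 2144 ≡ 8
8 * 45 = 360 ≡ 4
4 * 73 = 292 ≡ 25
25 * 42 = 1050 ≡ 71

71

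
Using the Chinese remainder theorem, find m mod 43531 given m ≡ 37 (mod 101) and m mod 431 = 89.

101⁻¹ mod 431: 101×367 ≡ 1 (mod 431), so 101⁻¹ ≡ 367.
m = 37 + 101×((89 − 37)×367 mod 431) = 37 + 101×120 = 12157.

12157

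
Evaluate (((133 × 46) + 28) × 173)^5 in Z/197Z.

101

133 × 46 = 6118 ≡ 11 (mod 197)
11 + 28 = 39
39 × 173 = 6747 ≡ 49 (mod 197)
(49)^5 ≡ 101 (mod 197)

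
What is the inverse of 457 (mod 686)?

Apply the Euclidean algorithm and back-substitute:
686 = 1*457 + 229
457 = 1*229 + 228
229 = 1*228 + 1
228 = 228*1 + 0
gcd(457, 686) = 1, so the inverse exists.
Bézout: 1 = 2*686 − 3*457.
So 457⁻¹ ≡ −3 ≡ 683 (mod 686).

683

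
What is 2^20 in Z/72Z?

40

Using repeated squaring:
20 in binary is 10100, i.e. 20 = 16 + 4.
2^1 ≡ 2 (mod 72)
2^2 ≡ 2^2 = 4 (mod 72)
2^4 ≡ 4^2 = 16 (mod 72)
2^8 ≡ 16^2 = 256 ≡ 40 (mod 72)
2^16 ≡ 40^2 = 1600 ≡ 16 (mod 72)
2^20 = 2^16 * 2^4 ≡ 16 * 16 (mod 72).
16 * 16 = 256 ≡ 40 (mod 72).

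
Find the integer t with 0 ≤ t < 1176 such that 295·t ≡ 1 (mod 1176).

1176 = 3·295 + 291
295 = 1·291 + 4
291 = 72·4 + 3
4 = 1·3 + 1
3 = 3·1 + 0
gcd(295, 1176) = 1, so the inverse exists.
Bézout: 1 = −74·1176 + 295·295.
So 295⁻¹ ≡ 295 (mod 1176).

295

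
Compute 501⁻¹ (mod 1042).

547

By the extended Euclidean algorithm:
1042 = 2·501 + 40
501 = 12·40 + 21
40 = 1·21 + 19
21 = 1·19 + 2
19 = 9·2 + 1
2 = 2·1 + 0
gcd(501, 1042) = 1, so the inverse exists.
Back-substitute for 1:
1 = 1·19 − 9·2
  = −9·21 + 10·19
  = 10·40 − 19·21
  = −19·501 + 238·40
  = 238·1042 − 495·501
So 501⁻¹ ≡ −495 ≡ 547 (mod 1042).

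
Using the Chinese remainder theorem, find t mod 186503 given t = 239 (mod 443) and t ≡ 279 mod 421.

136683

443⁻¹ mod 421: 443×134 ≡ 1 (mod 421), so 443⁻¹ ≡ 134.
t = 239 + 443×((279 − 239)×134 mod 421) = 239 + 443×308 = 136683.
Check: 136683 mod 443 = 239, 136683 mod 421 = 279. ✓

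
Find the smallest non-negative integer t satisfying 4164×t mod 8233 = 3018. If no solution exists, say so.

5090

gcd(4164, 8233) = 1, so a unique solution mod 8233 exists.
4164⁻¹ ≡ 520 (mod 8233).
t ≡ 520×3018 ≡ 5090 (mod 8233).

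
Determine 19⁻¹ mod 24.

19

24 = 1×19 + 5
19 = 3×5 + 4
5 = 1×4 + 1
4 = 4×1 + 0
gcd(19, 24) = 1, so the inverse exists.
Back-substitute for 1:
1 = 1×5 − 1×4
  = −1×19 + 4×5
  = 4×24 − 5×19
So 19⁻¹ ≡ −5 ≡ 19 (mod 24).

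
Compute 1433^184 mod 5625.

646

184 in binary is 10111000, i.e. 184 = 128 + 32 + 16 + 8.
1433^1 ≡ 1433 (mod 5625)
1433^2 ≡ 1433^2 = 2053489 ≡ 364 (mod 5625)
1433^4 ≡ 364^2 = 132496 ≡ 3121 (mod 5625)
1433^8 ≡ 3121^2 = 9740641 ≡ 3766 (mod 5625)
1433^16 ≡ 3766^2 = 14182756 ≡ 2131 (mod 5625)
1433^32 ≡ 2131^2 = 4541161 ≡ 1786 (mod 5625)
1433^64 ≡ 1786^2 = 3189796 ≡ 421 (mod 5625)
1433^128 ≡ 421^2 = 177241 ≡ 2866 (mod 5625)
1433^184 = 1433^128 × 1433^32 × 1433^16 × 1433^8 ≡ 2866 × 1786 × 2131 × 3766 (mod 5625).
Accumulate the product:
2866 × 1786 = 5118676 ≡ 5551
5551 × 2131 = 11829181 ≡ 5431
5431 × 3766 = 20453146 ≡ 646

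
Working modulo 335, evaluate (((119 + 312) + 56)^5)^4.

21

119 + 312 = 431 ≡ 96 (mod 335)
96 + 56 = 152
(152)^5 ≡ 302 (mod 335)
(302)^4 ≡ 21 (mod 335)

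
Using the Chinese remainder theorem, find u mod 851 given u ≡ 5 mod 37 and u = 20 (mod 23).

37⁻¹ mod 23: 37*5 ≡ 1 (mod 23), so 37⁻¹ ≡ 5.
u = 5 + 37*((20 − 5)*5 mod 23) = 5 + 37*6 = 227.

227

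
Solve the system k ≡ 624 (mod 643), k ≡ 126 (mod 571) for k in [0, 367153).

643⁻¹ mod 571: 643·230 ≡ 1 (mod 571), so 643⁻¹ ≡ 230.
k = 624 + 643·((126 − 624)·230 mod 571) = 624 + 643·231 = 149157.
Check: 149157 mod 643 = 624, 149157 mod 571 = 126. ✓

149157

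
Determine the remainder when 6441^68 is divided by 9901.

1367

By square-and-multiply:
68 in binary is 1000100, i.e. 68 = 64 + 4.
6441^1 ≡ 6441 (mod 9901)
6441^2 ≡ 6441^2 = 41486481 ≡ 1291 (mod 9901)
6441^4 ≡ 1291^2 = 1666681 ≡ 3313 (mod 9901)
6441^8 ≡ 3313^2 = 10975969 ≡ 5661 (mod 9901)
6441^16 ≡ 5661^2 = 32046921 ≡ 7285 (mod 9901)
6441^32 ≡ 7285^2 = 53071225 ≡ 1865 (mod 9901)
6441^64 ≡ 1865^2 = 3478225 ≡ 2974 (mod 9901)
6441^68 = 6441^64 × 6441^4 ≡ 2974 × 3313 (mod 9901).
2974 × 3313 = 9852862 ≡ 1367 (mod 9901).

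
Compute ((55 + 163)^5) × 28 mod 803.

556

55 + 163 = 218
(218)^5 ≡ 364 (mod 803)
364 × 28 = 10192 ≡ 556 (mod 803)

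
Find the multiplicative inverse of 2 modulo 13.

By the extended Euclidean algorithm:
13 = 6*2 + 1
2 = 2*1 + 0
gcd(2, 13) = 1, so the inverse exists.
Back-substitute for 1:
1 = 1*13 − 6*2
So 2⁻¹ ≡ −6 ≡ 7 (mod 13).

7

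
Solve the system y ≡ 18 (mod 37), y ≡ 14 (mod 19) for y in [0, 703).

37⁻¹ mod 19: 37·18 ≡ 1 (mod 19), so 37⁻¹ ≡ 18.
y = 18 + 37·((14 − 18)·18 mod 19) = 18 + 37·4 = 166.

166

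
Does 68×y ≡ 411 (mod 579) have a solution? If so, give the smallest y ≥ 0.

gcd(68, 579) = 1, so a unique solution mod 579 exists.
68⁻¹ ≡ 281 (mod 579).
y ≡ 281×411 ≡ 270 (mod 579).

270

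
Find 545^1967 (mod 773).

1967 in binary is 11110101111, i.e. 1967 = 1024 + 512 + 256 + 128 + 32 + 8 + 4 + 2 + 1.
545^1 ≡ 545 (mod 773)
545^2 ≡ 545^2 = 297025 ≡ 193 (mod 773)
545^4 ≡ 193^2 = 37249 ≡ 145 (mod 773)
545^8 ≡ 145^2 = 21025 ≡ 154 (mod 773)
545^16 ≡ 154^2 = 23716 ≡ 526 (mod 773)
545^32 ≡ 526^2 = 276676 ≡ 715 (mod 773)
545^64 ≡ 715^2 = 511225 ≡ 272 (mod 773)
545^128 ≡ 272^2 = 73984 ≡ 549 (mod 773)
545^256 ≡ 549^2 = 301401 ≡ 704 (mod 773)
545^512 ≡ 704^2 = 495616 ≡ 123 (mod 773)
545^1024 ≡ 123^2 = 15129 ≡ 442 (mod 773)
545^1967 = 545^1024 · 545^512 · 545^256 · 545^128 · 545^32 · 545^8 · 545^4 · 545^2 · 545^1 ≡ 442 · 123 · 704 · 549 · 715 · 154 · 145 · 193 · 545 (mod 773).
Accumulate the product:
442 · 123 = 54366 ≡ 256
256 · 704 = 180224 ≡ 115
115 · 549 = 63135 ≡ 522
522 · 715 = 373230 ≡ 644
644 · 154 = 99176 ≡ 232
232 · 145 = 33640 ≡ 401
401 · 193 = 77393 ≡ 93
93 · 545 = 50685 ≡ 440

440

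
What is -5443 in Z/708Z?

221

-5443 = -8*708 + 221, so -5443 ≡ 221 (mod 708).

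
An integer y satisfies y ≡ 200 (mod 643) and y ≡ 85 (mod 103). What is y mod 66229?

643⁻¹ mod 103: 643×33 ≡ 1 (mod 103), so 643⁻¹ ≡ 33.
y = 200 + 643×((85 − 200)×33 mod 103) = 200 + 643×16 = 10488.

10488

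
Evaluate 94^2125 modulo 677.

Using repeated squaring:
2125 in binary is 100001001101, i.e. 2125 = 2048 + 64 + 8 + 4 + 1.
94^1 ≡ 94 (mod 677)
94^2 ≡ 94^2 = 8836 ≡ 35 (mod 677)
94^4 ≡ 35^2 = 1225 ≡ 548 (mod 677)
94^8 ≡ 548^2 = 300304 ≡ 393 (mod 677)
94^16 ≡ 393^2 = 154449 ≡ 93 (mod 677)
94^32 ≡ 93^2 = 8649 ≡ 525 (mod 677)
94^64 ≡ 525^2 = 275625 ≡ 86 (mod 677)
94^128 ≡ 86^2 = 7396 ≡ 626 (mod 677)
94^256 ≡ 626^2 = 391876 ≡ 570 (mod 677)
94^512 ≡ 570^2 = 324900 ≡ 617 (mod 677)
94^1024 ≡ 617^2 = 380689 ≡ 215 (mod 677)
94^2048 ≡ 215^2 = 46225 ≡ 189 (mod 677)
94^2125 = 94^2048 × 94^64 × 94^8 × 94^4 × 94^1 ≡ 189 × 86 × 393 × 548 × 94 (mod 677).
Accumulate the product:
189 × 86 = 16254 ≡ 6
6 × 393 = 2358 ≡ 327
327 × 548 = 179196 ≡ 468
468 × 94 = 43992 ≡ 664

664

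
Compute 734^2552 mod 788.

536

2552 in binary is 100111111000, i.e. 2552 = 2048 + 256 + 128 + 64 + 32 + 16 + 8.
734^1 ≡ 734 (mod 788)
734^2 ≡ 734^2 = 538756 ≡ 552 (mod 788)
734^4 ≡ 552^2 = 304704 ≡ 536 (mod 788)
734^8 ≡ 536^2 = 287296 ≡ 464 (mod 788)
734^16 ≡ 464^2 = 215296 ≡ 172 (mod 788)
734^32 ≡ 172^2 = 29584 ≡ 428 (mod 788)
734^64 ≡ 428^2 = 183184 ≡ 368 (mod 788)
734^128 ≡ 368^2 = 135424 ≡ 676 (mod 788)
734^256 ≡ 676^2 = 456976 ≡ 724 (mod 788)
734^512 ≡ 724^2 = 524176 ≡ 156 (mod 788)
734^1024 ≡ 156^2 = 24336 ≡ 696 (mod 788)
734^2048 ≡ 696^2 = 484416 ≡ 584 (mod 788)
734^2552 = 734^2048 * 734^256 * 734^128 * 734^64 * 734^32 * 734^16 * 734^8 ≡ 584 * 724 * 676 * 368 * 428 * 172 * 464 (mod 788).
Accumulate the product:
584 * 724 = 422816 ≡ 448
448 * 676 = 302848 ≡ 256
256 * 368 = 94208 ≡ 436
436 * 428 = 186608 ≡ 640
640 * 172 = 110080 ≡ 548
548 * 464 = 254272 ≡ 536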